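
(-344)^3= -40707584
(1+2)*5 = 15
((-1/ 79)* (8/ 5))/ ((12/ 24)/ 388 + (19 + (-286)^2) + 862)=-6208/ 25342154435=-0.00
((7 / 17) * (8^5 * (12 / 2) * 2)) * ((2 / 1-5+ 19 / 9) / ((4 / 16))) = -575688.78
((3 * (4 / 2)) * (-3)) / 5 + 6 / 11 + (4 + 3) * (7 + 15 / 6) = 6979 / 110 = 63.45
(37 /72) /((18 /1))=37 /1296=0.03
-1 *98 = -98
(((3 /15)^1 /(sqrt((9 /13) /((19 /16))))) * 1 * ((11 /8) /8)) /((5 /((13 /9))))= 143 * sqrt(247) /172800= 0.01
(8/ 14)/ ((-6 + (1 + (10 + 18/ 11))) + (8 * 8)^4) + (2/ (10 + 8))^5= 431481433/ 25427407632669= 0.00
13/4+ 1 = 4.25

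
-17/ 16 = -1.06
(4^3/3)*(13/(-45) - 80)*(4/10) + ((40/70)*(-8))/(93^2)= -685.13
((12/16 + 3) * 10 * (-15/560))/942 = -75/70336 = -0.00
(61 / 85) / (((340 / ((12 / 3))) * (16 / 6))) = 183 / 57800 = 0.00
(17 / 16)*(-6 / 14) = -51 / 112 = -0.46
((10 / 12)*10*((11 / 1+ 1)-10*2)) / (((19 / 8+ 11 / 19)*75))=-1216 / 4041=-0.30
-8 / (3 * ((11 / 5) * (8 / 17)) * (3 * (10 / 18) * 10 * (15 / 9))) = -51 / 550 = -0.09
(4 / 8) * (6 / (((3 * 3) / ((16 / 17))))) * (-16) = -256 / 51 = -5.02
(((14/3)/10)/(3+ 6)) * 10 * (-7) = -98/27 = -3.63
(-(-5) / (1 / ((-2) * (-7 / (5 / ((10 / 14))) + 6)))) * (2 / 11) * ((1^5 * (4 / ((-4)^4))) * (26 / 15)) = -65 / 264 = -0.25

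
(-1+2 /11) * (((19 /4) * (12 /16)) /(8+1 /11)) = -513 /1424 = -0.36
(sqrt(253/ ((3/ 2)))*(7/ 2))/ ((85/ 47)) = 329*sqrt(1518)/ 510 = 25.13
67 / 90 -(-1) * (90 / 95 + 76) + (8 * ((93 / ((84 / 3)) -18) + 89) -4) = 7999111 / 11970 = 668.26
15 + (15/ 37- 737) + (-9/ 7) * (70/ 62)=-829334/ 1147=-723.05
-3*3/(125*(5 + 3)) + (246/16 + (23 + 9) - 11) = 18183/500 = 36.37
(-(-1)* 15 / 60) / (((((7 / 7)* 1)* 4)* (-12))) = -0.01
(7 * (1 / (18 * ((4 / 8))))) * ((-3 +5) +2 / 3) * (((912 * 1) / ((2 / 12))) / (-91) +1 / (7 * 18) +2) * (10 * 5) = -19041400 / 3159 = -6027.67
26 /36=13 /18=0.72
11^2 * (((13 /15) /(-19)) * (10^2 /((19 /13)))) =-408980 /1083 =-377.64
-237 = -237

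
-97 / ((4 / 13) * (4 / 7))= -8827 / 16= -551.69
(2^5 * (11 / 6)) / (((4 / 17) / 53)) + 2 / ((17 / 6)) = 673984 / 51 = 13215.37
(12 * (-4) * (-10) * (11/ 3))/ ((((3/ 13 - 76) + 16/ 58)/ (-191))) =126732320/ 28461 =4452.84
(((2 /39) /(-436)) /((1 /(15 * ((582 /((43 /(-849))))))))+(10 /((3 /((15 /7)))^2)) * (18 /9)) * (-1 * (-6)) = 182.87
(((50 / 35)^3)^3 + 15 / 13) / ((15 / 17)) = 46258033957 / 1573790673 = 29.39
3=3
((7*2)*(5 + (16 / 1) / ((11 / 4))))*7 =11662 / 11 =1060.18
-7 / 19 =-0.37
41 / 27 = 1.52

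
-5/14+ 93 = 92.64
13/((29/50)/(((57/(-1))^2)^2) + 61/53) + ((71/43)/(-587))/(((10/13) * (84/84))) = 91760248589890699/8126543035804670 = 11.29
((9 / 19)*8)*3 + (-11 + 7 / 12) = 217 / 228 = 0.95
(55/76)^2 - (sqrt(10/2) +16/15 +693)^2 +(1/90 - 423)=-208869980477/433200 - 20822*sqrt(5)/15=-485259.96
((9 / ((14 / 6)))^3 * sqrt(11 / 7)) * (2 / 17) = 39366 * sqrt(77) / 40817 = 8.46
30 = 30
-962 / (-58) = 481 / 29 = 16.59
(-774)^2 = 599076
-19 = -19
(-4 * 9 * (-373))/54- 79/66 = 16333/66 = 247.47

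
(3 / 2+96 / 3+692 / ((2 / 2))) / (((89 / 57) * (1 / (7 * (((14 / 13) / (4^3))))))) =4052643 / 74048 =54.73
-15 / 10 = -3 / 2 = -1.50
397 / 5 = 79.40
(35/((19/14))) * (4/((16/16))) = 1960/19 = 103.16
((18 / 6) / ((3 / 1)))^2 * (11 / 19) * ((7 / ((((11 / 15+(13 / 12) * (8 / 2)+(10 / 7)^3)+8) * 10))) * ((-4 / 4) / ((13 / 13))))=-79233 / 3124664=-0.03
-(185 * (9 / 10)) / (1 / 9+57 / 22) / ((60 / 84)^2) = -1615383 / 13375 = -120.78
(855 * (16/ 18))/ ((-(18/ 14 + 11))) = -2660/ 43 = -61.86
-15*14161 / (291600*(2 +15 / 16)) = -14161 / 57105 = -0.25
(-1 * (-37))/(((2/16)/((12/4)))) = 888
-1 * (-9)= 9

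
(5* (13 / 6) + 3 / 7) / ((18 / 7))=473 / 108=4.38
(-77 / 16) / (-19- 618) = 11 / 1456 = 0.01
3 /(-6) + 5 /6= 1 /3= 0.33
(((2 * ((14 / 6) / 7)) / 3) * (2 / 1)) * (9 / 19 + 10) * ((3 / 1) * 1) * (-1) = -796 / 57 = -13.96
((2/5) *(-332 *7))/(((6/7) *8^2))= -4067/240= -16.95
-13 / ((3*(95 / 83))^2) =-89557 / 81225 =-1.10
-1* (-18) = 18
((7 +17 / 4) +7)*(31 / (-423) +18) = 553559 / 1692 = 327.16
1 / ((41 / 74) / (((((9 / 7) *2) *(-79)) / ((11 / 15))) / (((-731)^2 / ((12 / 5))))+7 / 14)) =1518606281 / 1686977677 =0.90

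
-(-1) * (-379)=-379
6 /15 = 2 /5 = 0.40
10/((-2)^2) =5/2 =2.50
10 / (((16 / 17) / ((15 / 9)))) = 425 / 24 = 17.71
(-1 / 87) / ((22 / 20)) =-10 / 957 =-0.01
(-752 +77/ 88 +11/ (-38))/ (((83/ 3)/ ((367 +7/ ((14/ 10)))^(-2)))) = -114215/ 581950848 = -0.00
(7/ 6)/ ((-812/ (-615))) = 205/ 232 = 0.88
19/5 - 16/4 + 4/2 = 9/5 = 1.80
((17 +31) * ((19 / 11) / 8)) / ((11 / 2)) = 228 / 121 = 1.88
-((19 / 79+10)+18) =-2231 / 79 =-28.24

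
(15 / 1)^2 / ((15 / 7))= 105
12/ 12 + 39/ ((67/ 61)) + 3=2647/ 67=39.51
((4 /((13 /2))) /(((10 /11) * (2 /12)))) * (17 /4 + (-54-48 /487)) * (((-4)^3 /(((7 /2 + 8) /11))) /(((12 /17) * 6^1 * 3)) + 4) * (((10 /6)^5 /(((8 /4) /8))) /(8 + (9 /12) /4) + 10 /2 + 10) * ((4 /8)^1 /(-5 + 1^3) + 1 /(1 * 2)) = 1413939204755 /1069684299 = 1321.83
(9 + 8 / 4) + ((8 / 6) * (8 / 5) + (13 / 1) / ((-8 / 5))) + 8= 1561 / 120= 13.01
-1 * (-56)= 56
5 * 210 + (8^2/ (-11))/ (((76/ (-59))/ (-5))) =214730/ 209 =1027.42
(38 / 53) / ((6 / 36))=4.30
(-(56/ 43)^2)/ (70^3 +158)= -1568/ 317249571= -0.00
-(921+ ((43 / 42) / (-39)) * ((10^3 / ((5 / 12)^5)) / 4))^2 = -821580900921 / 5175625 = -158740.42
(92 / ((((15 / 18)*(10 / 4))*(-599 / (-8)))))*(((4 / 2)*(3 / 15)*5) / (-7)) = -17664 / 104825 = -0.17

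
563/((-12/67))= -37721/12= -3143.42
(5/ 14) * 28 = 10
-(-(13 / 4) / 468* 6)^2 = -1 / 576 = -0.00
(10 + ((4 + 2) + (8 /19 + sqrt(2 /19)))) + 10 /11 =sqrt(38) /19 + 3622 /209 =17.65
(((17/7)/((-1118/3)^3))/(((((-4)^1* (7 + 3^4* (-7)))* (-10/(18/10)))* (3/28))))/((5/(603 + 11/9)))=416007/97819052240000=0.00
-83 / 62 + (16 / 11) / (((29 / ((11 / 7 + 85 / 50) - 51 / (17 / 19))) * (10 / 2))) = -6498931 / 3461150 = -1.88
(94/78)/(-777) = -47/30303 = -0.00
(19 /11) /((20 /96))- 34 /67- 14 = -6.22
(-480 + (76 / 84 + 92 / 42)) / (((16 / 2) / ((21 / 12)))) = -10015 / 96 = -104.32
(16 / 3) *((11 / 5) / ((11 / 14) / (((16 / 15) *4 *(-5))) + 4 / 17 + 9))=2680832 / 2101665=1.28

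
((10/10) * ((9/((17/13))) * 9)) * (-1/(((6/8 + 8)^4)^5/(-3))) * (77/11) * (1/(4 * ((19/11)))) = 9551732388397056/351127924430420416736602783203125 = 0.00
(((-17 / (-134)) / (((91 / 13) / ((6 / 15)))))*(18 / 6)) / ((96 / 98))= 119 / 5360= 0.02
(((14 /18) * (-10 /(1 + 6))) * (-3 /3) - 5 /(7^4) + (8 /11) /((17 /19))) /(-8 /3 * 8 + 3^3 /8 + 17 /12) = -62128184 /534743517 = -0.12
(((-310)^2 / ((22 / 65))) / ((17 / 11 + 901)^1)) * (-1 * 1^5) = -1561625 / 4964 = -314.59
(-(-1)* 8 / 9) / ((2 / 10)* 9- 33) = -10 / 351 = -0.03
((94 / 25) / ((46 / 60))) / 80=141 / 2300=0.06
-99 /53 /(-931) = 99 /49343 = 0.00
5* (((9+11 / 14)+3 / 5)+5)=1077 / 14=76.93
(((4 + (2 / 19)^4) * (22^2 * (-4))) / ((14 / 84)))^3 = -222040902994359017766912000000 / 2213314919066161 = -100320519724342.81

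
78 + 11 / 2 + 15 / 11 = 1867 / 22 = 84.86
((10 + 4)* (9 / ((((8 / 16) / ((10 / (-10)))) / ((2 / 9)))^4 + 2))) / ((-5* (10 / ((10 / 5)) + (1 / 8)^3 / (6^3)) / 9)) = -1.64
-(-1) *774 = 774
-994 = -994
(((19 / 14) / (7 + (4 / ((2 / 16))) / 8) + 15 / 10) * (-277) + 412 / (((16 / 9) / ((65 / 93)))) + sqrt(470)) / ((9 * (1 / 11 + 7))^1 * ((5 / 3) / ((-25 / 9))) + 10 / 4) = 13734775 / 1708658 - 110 * sqrt(470) / 3937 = 7.43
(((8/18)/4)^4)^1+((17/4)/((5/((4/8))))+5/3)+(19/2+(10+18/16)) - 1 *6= 2193581/131220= 16.72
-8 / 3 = -2.67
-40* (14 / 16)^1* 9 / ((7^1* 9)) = -5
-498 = -498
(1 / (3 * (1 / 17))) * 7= 119 / 3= 39.67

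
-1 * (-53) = 53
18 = 18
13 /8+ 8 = 77 /8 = 9.62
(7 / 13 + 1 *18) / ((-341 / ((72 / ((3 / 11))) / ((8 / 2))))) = -3.59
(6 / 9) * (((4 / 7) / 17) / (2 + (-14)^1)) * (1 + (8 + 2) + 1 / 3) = -4 / 189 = -0.02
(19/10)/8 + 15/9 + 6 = 1897/240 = 7.90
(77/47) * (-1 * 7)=-539/47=-11.47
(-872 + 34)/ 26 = -419/ 13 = -32.23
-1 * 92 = -92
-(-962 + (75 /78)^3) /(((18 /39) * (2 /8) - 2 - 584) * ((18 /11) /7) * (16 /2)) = -144524611 /164760128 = -0.88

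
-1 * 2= -2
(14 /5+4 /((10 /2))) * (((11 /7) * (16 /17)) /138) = 528 /13685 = 0.04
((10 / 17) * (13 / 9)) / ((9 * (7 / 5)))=650 / 9639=0.07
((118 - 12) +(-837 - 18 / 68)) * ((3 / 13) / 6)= -24863 / 884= -28.13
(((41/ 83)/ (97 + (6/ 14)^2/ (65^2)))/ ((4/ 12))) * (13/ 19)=331032975/ 31668421418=0.01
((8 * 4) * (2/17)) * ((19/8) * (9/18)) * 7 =532/17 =31.29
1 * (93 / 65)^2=8649 / 4225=2.05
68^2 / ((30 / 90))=13872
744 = 744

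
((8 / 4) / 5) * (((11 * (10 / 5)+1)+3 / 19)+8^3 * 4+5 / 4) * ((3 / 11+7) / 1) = 1260024 / 209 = 6028.82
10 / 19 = 0.53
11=11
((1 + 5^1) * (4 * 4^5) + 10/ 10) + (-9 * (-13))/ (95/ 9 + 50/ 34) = 45239581/ 1840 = 24586.73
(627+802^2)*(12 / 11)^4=13350479616 / 14641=911855.72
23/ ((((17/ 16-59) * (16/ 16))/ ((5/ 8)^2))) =-575/ 3708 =-0.16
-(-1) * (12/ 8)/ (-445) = -3/ 890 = -0.00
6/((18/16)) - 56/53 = 680/159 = 4.28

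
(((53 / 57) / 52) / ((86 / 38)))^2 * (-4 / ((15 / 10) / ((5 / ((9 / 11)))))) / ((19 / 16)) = -0.00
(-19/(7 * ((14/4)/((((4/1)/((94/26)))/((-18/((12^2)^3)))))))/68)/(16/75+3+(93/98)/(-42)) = 172092211200/262333273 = 656.01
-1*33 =-33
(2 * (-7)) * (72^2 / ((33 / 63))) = -1524096 / 11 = -138554.18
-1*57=-57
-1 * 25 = -25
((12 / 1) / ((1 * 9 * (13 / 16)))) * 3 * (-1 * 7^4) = -153664 / 13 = -11820.31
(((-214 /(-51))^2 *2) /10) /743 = 45796 /9662715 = 0.00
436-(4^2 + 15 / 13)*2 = 5222 / 13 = 401.69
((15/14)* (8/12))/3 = 5/21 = 0.24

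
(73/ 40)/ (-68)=-73/ 2720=-0.03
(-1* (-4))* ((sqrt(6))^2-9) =-12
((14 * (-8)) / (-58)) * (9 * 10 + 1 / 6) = 15148 / 87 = 174.11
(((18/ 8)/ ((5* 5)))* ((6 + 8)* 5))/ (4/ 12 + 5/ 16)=1512/ 155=9.75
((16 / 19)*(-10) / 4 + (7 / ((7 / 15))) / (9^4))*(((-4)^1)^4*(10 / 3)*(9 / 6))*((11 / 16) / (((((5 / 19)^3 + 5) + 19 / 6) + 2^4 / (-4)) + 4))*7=-388646535200 / 245557089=-1582.71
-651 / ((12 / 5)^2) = -5425 / 48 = -113.02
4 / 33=0.12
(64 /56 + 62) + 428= 3438 /7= 491.14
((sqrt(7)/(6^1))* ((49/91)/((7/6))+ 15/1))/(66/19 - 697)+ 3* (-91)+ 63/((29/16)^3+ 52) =-21515655/79127 - 1273* sqrt(7)/342602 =-271.92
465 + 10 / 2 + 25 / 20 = 1885 / 4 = 471.25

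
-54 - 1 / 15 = -811 / 15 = -54.07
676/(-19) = -676/19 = -35.58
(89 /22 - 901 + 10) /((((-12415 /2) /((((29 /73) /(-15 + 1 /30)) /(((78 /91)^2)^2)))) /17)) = -1776723193 /14874727032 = -0.12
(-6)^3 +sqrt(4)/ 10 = -1079/ 5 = -215.80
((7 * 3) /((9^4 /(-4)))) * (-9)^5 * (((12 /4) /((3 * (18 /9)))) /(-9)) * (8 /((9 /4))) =-149.33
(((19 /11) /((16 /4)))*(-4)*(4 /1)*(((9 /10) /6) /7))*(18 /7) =-1026 /2695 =-0.38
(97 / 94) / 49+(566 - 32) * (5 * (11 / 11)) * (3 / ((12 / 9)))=13835321 / 2303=6007.52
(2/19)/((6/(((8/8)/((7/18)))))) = 0.05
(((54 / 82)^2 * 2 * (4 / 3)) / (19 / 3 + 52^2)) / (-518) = -2916 / 3540066649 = -0.00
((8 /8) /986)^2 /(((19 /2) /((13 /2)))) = 13 /18471724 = 0.00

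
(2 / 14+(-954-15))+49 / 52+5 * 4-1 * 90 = -377801 / 364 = -1037.91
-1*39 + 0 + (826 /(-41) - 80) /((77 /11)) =-53.31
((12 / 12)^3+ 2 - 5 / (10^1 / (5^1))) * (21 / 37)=21 / 74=0.28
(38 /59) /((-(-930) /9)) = 57 /9145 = 0.01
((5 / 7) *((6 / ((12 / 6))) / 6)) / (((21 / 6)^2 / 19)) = 190 / 343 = 0.55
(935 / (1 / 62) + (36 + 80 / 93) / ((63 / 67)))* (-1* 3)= -339875906 / 1953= -174027.60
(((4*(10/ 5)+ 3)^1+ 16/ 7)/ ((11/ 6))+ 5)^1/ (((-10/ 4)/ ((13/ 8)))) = -12259/ 1540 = -7.96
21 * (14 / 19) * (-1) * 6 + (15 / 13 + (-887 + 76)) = -222964 / 247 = -902.69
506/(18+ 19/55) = 27830/1009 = 27.58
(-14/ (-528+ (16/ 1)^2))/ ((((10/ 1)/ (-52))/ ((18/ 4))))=-819/ 680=-1.20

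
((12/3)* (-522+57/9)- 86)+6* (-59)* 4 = -10694/3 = -3564.67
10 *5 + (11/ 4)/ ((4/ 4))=211/ 4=52.75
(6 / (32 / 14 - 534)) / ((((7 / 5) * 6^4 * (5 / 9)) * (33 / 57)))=-0.00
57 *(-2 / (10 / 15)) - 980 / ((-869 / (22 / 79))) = -170.69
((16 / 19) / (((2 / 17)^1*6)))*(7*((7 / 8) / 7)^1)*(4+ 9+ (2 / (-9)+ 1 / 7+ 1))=14909 / 1026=14.53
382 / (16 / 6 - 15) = -1146 / 37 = -30.97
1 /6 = 0.17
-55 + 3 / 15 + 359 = 1521 / 5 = 304.20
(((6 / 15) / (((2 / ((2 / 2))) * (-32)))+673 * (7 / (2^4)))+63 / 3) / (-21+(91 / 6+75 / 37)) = -5602059 / 67600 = -82.87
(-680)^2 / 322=231200 / 161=1436.02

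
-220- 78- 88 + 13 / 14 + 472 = 1217 / 14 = 86.93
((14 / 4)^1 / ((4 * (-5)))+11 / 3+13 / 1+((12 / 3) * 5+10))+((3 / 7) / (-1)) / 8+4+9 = 6241 / 105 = 59.44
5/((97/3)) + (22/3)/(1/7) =14983/291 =51.49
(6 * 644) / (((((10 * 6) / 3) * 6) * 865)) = 161 / 4325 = 0.04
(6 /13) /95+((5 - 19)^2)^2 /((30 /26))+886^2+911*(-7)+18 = 3008203879 /3705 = 811930.87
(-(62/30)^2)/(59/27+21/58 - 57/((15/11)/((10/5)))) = 167214/3173215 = 0.05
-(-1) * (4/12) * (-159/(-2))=53/2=26.50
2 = 2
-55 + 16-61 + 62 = -38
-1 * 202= -202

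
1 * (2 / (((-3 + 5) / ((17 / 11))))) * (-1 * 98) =-1666 / 11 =-151.45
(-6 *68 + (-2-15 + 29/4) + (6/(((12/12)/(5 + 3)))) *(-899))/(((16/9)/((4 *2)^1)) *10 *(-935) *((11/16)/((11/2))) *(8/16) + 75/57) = 29801709/87925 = 338.94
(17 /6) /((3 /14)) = 119 /9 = 13.22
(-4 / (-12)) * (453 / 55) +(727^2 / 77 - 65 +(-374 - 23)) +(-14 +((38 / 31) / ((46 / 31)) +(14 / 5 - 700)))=5694.38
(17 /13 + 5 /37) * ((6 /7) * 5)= 20820 /3367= 6.18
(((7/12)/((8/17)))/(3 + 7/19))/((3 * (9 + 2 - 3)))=2261/147456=0.02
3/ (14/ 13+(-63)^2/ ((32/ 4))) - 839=-43383539/ 51709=-838.99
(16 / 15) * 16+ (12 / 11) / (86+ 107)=543668 / 31845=17.07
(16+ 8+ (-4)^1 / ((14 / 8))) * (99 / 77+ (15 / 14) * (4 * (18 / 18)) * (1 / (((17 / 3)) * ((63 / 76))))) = 278312 / 5831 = 47.73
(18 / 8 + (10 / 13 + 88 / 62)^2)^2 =20915777184129 / 422026932496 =49.56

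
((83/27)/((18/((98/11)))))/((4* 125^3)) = 4067/20882812500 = 0.00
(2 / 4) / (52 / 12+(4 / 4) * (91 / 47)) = 141 / 1768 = 0.08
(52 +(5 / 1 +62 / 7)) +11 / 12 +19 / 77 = 61927 / 924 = 67.02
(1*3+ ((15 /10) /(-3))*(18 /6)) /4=3 /8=0.38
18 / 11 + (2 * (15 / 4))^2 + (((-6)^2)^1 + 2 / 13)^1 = 53791 / 572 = 94.04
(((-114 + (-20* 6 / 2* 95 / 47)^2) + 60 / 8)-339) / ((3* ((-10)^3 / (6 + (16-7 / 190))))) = -87649387371 / 839420000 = -104.42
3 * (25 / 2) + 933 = 1941 / 2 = 970.50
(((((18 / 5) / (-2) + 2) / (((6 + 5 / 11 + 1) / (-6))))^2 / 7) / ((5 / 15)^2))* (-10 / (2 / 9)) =-88209 / 58835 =-1.50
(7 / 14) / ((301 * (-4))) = -1 / 2408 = -0.00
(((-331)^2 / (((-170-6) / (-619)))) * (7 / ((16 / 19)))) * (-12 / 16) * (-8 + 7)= 27059485341 / 11264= 2402298.06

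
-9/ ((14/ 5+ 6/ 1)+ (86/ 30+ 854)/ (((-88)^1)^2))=-1.01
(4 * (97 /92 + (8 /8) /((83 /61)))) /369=13663 /704421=0.02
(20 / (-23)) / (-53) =20 / 1219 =0.02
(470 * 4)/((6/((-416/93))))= -391040/279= -1401.58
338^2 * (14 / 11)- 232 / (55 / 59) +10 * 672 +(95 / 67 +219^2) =736391974 / 3685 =199835.00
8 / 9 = 0.89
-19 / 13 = -1.46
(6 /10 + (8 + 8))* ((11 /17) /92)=0.12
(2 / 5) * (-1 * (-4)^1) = 8 / 5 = 1.60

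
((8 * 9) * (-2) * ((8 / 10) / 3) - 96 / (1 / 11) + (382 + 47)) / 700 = -3327 / 3500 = -0.95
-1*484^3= -113379904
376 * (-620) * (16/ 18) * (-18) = 3729920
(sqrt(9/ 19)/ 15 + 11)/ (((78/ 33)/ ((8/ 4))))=9.35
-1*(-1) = 1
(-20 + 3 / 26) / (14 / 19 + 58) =-9823 / 29016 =-0.34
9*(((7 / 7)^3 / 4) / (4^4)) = 9 / 1024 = 0.01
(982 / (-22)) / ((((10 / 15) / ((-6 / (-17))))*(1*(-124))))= 4419 / 23188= 0.19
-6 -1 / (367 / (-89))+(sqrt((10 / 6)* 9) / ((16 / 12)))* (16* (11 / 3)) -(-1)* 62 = 226.65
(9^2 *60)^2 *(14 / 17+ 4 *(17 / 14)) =15966849600 / 119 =134175206.72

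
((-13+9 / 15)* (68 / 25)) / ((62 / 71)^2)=-171394 / 3875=-44.23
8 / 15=0.53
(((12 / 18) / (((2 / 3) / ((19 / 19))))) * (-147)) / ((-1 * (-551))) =-147 / 551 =-0.27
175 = 175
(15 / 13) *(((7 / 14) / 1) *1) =15 / 26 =0.58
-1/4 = -0.25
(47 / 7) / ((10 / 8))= 188 / 35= 5.37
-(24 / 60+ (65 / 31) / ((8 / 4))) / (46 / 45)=-4041 / 2852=-1.42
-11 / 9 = -1.22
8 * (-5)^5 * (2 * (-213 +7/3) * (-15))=-158000000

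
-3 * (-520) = 1560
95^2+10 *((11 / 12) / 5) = 54161 / 6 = 9026.83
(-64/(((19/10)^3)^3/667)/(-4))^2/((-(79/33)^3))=-4092921854208000000000000000000/51338844663531860614110393799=-79.72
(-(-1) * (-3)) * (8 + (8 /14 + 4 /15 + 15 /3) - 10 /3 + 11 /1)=-2258 /35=-64.51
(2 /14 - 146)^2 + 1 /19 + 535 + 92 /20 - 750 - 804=94310108 /4655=20259.96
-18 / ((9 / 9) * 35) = -18 / 35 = -0.51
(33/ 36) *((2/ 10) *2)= 11/ 30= 0.37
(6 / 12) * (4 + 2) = 3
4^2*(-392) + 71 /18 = -112825 /18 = -6268.06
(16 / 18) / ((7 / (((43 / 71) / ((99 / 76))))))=26144 / 442827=0.06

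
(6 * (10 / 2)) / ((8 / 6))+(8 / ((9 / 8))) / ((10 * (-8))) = 2017 / 90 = 22.41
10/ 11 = 0.91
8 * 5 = 40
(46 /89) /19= 46 /1691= 0.03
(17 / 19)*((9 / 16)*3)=459 / 304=1.51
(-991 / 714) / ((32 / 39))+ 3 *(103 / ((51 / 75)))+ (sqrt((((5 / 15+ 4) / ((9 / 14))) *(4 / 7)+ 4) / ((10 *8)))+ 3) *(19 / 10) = 19 *sqrt(795) / 900+ 17456641 / 38080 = 459.02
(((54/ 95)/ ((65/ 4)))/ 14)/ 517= 108/ 22347325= 0.00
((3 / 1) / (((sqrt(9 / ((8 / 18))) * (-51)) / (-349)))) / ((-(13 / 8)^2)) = -44672 / 25857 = -1.73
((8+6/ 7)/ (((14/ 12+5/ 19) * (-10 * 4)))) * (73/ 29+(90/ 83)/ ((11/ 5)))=-140828133/ 302102570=-0.47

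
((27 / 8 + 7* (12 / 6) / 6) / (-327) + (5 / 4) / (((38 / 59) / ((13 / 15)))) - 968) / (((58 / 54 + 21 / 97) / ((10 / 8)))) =-20965416555 / 22399936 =-935.96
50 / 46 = 25 / 23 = 1.09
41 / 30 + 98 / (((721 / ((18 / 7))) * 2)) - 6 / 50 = 21961 / 15450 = 1.42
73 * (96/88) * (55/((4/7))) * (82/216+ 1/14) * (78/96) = 1618045/576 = 2809.11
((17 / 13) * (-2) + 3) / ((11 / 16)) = 80 / 143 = 0.56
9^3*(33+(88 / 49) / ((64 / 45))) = 9791199 / 392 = 24977.55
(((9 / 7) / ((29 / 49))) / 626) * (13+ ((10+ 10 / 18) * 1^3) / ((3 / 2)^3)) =27433 / 490158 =0.06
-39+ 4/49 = -1907/49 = -38.92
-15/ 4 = -3.75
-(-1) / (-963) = -0.00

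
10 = 10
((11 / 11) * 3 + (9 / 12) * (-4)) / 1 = 0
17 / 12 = 1.42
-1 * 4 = -4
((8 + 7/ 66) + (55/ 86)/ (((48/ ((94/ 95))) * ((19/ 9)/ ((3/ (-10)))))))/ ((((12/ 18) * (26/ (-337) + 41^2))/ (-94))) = -0.68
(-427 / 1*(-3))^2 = 1640961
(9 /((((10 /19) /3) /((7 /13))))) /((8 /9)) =32319 /1040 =31.08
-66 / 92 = -33 / 46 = -0.72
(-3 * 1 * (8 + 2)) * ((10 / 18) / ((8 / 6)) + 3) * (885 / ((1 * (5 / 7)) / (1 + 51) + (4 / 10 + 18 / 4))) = -55032250 / 2981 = -18461.00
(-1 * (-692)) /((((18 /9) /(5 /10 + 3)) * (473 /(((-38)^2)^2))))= 2525099696 /473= 5338477.16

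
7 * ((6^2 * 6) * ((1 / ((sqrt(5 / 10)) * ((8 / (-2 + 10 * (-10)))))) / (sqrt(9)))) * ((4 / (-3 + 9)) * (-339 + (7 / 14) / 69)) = 33401634 * sqrt(2) / 23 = 2053784.51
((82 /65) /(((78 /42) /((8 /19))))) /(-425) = -4592 /6823375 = -0.00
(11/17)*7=77/17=4.53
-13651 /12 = -1137.58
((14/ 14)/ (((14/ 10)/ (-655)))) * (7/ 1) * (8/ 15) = -5240/ 3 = -1746.67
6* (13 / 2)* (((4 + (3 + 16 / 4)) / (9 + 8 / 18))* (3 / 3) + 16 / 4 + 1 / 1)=20436 / 85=240.42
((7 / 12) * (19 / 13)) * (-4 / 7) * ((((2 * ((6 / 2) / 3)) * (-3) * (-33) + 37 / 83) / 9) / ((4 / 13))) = -312949 / 8964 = -34.91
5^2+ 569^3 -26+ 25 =184220033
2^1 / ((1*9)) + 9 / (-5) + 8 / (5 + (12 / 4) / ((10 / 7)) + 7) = -2137 / 2115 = -1.01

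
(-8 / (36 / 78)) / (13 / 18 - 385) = 312 / 6917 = 0.05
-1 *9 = -9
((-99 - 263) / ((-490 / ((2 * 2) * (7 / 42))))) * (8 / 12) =724 / 2205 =0.33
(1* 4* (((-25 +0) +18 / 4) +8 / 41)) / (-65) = 666 / 533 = 1.25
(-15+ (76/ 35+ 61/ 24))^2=74666881/ 705600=105.82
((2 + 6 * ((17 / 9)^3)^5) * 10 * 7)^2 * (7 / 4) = 281049350970354202724442577650666122276800 / 4710128697246244834921603689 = 59669144737949.18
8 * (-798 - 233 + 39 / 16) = -16457 / 2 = -8228.50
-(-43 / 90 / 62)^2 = -0.00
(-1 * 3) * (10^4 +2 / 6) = -30001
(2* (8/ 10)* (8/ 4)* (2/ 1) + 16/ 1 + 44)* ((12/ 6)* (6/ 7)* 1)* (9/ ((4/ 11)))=98604/ 35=2817.26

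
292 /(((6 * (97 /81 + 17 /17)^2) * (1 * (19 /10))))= 798255 /150499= 5.30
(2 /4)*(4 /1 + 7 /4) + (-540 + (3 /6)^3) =-537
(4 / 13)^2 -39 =-6575 / 169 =-38.91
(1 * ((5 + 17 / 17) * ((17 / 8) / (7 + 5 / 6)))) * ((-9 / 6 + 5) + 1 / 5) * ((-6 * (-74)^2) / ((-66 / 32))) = 247997088 / 2585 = 95936.98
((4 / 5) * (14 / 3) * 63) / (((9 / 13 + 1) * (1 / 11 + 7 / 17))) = 64974 / 235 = 276.49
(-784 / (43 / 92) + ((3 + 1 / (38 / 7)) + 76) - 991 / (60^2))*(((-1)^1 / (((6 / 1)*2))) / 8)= 4701468247 / 282355200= 16.65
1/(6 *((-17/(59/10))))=-59/1020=-0.06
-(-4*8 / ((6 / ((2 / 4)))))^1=2.67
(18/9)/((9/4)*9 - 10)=8/41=0.20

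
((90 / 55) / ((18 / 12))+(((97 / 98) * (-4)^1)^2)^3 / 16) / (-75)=-36816863663288 / 11419061940825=-3.22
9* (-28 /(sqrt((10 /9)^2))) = -1134 /5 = -226.80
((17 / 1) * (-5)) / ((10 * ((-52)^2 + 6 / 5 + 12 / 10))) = -5 / 1592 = -0.00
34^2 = 1156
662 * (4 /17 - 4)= -42368 /17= -2492.24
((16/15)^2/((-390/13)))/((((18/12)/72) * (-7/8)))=16384/7875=2.08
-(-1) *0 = 0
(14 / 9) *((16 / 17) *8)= 1792 / 153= 11.71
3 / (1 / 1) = 3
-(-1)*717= 717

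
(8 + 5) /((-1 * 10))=-13 /10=-1.30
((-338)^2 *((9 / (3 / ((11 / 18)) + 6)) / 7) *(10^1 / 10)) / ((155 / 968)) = 456176292 / 5425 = 84087.80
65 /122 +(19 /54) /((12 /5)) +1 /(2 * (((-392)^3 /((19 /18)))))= 808822746689 /1190509996032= 0.68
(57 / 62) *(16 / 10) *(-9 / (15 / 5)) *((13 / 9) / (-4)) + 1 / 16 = 4107 / 2480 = 1.66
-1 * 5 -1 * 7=-12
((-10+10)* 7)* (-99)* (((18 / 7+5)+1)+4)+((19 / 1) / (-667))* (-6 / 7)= 114 / 4669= 0.02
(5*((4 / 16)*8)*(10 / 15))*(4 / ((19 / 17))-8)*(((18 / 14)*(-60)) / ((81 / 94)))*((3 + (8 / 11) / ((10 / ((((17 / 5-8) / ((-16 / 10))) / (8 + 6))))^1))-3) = 172960 / 4389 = 39.41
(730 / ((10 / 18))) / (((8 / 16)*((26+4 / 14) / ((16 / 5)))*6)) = 6132 / 115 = 53.32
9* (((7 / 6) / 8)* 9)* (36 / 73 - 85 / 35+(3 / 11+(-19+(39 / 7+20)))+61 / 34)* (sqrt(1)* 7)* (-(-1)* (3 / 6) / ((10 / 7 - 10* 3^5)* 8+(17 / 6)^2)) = -15252974163 / 1068922880432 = -0.01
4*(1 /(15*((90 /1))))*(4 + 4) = 16 /675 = 0.02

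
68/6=34/3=11.33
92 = 92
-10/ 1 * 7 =-70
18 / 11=1.64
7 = 7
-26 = -26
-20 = -20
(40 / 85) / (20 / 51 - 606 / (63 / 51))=-84 / 87497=-0.00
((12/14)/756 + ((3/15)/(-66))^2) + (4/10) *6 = 4270913/1778700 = 2.40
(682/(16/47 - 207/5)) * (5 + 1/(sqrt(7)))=-801350/9649 - 160270 * sqrt(7)/67543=-89.33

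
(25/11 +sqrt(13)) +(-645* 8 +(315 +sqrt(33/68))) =-53270/11 +sqrt(561)/34 +sqrt(13) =-4838.43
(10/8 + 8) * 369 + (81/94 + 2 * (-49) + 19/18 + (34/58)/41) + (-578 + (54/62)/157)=2739.19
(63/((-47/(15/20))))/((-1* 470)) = 189/88360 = 0.00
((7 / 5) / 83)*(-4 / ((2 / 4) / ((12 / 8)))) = -84 / 415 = -0.20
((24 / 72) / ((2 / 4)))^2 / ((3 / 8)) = 32 / 27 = 1.19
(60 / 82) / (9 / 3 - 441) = -5 / 2993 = -0.00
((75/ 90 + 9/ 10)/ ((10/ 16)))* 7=1456/ 75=19.41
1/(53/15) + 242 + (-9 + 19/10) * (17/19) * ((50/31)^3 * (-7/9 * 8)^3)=145727787045581/21869662473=6663.47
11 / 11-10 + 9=0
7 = 7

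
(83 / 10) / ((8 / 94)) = 3901 / 40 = 97.52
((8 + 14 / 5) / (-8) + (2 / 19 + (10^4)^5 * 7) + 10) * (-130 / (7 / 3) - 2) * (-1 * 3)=80598000000000000001008081 / 665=121200000000000000001515.90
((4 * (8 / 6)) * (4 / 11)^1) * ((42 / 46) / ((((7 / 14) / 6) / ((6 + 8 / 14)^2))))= 70656 / 77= 917.61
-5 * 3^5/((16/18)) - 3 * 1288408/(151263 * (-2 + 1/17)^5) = -133888062457/98018424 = -1365.95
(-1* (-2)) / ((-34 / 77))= -77 / 17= -4.53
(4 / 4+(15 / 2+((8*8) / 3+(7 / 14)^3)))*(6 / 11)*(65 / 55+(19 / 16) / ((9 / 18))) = 225047 / 3872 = 58.12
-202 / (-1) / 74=101 / 37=2.73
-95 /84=-1.13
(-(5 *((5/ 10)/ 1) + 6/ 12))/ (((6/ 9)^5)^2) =-177147/ 1024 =-173.00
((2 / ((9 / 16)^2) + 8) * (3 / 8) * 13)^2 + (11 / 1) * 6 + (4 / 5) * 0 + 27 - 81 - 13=3552496 / 729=4873.11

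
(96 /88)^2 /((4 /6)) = 216 /121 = 1.79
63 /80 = 0.79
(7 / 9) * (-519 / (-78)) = 1211 / 234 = 5.18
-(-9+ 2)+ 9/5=44/5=8.80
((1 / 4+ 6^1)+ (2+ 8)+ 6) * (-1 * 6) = -267 / 2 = -133.50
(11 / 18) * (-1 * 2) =-11 / 9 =-1.22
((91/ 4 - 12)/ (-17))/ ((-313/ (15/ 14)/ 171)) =110295/ 297976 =0.37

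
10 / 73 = 0.14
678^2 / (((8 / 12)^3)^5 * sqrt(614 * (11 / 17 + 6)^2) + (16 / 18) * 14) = 5318515280344627342863 / 143849911821410020 - 1621868141633324544 * sqrt(614) / 35962477955352505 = 35855.16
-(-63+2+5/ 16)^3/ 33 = 915498611/ 135168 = 6773.04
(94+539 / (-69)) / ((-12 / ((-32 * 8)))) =1838.69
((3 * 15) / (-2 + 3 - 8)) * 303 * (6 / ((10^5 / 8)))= -8181 / 8750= -0.93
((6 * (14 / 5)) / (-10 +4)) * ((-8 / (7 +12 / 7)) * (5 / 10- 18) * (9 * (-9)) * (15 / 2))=1666980 / 61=27327.54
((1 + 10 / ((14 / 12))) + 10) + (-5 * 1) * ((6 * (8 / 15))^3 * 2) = -53919 / 175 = -308.11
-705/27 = -235/9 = -26.11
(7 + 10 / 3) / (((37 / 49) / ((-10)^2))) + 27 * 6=169882 / 111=1530.47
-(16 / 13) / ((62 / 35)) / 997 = -280 / 401791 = -0.00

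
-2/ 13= -0.15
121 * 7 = 847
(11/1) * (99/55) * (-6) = -594/5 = -118.80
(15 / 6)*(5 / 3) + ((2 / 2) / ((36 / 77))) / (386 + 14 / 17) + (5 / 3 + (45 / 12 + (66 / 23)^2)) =2232067357 / 125233344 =17.82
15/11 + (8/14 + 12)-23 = -698/77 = -9.06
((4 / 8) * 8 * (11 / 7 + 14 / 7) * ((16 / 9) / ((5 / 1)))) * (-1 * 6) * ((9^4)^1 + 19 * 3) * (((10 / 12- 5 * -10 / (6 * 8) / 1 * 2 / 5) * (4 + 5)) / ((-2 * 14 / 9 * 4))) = 182332.65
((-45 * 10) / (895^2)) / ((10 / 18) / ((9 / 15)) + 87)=-243 / 38032667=-0.00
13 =13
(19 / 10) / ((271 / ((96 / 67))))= 912 / 90785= 0.01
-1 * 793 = -793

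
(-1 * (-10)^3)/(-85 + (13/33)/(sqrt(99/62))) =-9163935000/778923997 -1287000 * sqrt(682)/778923997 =-11.81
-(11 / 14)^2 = -121 / 196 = -0.62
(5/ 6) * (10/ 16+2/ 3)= 1.08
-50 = -50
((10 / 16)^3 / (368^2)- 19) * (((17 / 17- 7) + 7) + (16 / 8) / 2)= -1317404547 / 34668544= -38.00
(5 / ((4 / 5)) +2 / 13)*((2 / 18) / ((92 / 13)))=37 / 368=0.10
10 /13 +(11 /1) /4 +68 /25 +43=64011 /1300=49.24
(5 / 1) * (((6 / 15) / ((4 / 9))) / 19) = 9 / 38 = 0.24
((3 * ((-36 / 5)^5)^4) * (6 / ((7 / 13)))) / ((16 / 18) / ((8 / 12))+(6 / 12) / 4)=75071849330146410524982959004450816 / 23365020751953125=3213001611559493982.15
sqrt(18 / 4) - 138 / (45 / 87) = -1334 / 5+ 3 * sqrt(2) / 2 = -264.68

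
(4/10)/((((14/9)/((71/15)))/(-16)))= -3408/175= -19.47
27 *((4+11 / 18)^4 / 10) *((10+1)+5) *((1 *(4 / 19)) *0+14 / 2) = 332208247 / 2430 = 136711.21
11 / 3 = 3.67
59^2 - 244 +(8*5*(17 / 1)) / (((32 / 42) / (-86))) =-73518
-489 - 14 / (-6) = -1460 / 3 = -486.67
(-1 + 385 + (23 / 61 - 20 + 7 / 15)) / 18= 166916 / 8235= 20.27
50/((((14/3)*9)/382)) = 9550/21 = 454.76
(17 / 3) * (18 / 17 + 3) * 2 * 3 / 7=138 / 7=19.71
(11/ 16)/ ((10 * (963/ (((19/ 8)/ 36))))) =209/ 44375040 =0.00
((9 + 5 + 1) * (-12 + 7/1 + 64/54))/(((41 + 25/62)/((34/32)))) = -15965/10872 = -1.47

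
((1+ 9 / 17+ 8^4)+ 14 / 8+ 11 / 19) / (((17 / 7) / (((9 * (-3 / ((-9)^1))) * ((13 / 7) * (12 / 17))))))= 619750989 / 93347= 6639.22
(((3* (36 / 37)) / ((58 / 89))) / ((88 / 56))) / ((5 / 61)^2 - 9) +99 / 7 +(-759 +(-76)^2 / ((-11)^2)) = -697.44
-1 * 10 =-10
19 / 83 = 0.23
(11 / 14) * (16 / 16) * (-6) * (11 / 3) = -121 / 7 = -17.29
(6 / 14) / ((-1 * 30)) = -1 / 70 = -0.01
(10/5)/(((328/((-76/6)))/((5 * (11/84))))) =-1045/20664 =-0.05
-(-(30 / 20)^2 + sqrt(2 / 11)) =9 / 4 - sqrt(22) / 11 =1.82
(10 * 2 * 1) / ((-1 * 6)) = -10 / 3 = -3.33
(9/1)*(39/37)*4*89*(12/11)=1499472/407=3684.21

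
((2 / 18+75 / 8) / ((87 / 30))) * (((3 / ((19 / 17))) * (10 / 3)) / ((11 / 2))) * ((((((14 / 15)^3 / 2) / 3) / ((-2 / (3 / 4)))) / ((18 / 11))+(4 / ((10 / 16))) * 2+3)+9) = 34942456897 / 265108140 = 131.80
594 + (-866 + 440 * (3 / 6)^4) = -489 / 2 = -244.50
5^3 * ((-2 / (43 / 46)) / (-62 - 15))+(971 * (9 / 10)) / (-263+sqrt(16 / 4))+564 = 541667179 / 960190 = 564.12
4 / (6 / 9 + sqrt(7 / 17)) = 408 / 5 -36 * sqrt(119) / 5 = 3.06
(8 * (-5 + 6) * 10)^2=6400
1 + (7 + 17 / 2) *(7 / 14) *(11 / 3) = 353 / 12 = 29.42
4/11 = 0.36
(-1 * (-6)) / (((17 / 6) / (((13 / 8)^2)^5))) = 1240726426641 / 4563402752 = 271.89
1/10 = 0.10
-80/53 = -1.51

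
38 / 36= 19 / 18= 1.06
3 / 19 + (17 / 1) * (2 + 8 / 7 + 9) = 27476 / 133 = 206.59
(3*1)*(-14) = -42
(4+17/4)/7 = 33/28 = 1.18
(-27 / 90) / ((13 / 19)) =-57 / 130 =-0.44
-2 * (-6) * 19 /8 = 57 /2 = 28.50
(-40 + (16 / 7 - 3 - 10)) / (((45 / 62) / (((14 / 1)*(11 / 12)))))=-24211 / 27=-896.70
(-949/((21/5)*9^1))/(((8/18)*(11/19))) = -90155/924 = -97.57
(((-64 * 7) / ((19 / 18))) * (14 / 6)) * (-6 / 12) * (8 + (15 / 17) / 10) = 1293600 / 323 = 4004.95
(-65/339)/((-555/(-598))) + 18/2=330887/37629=8.79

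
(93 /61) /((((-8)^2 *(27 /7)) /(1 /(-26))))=-217 /913536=-0.00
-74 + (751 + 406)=1083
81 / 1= 81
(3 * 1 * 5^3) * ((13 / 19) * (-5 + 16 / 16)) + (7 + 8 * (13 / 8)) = -1006.32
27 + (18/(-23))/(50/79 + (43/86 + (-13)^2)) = 16690257/618263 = 27.00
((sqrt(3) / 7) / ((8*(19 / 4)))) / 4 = sqrt(3) / 1064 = 0.00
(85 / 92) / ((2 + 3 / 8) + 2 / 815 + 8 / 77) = 10668350 / 28651951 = 0.37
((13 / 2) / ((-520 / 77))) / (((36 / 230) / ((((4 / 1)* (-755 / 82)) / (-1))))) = -226.47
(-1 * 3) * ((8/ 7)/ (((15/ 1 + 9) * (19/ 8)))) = -8/ 133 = -0.06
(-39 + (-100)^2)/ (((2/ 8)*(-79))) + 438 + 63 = -265/ 79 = -3.35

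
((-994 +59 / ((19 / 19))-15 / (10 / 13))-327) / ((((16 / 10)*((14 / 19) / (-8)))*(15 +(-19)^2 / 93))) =22644105 / 49168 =460.55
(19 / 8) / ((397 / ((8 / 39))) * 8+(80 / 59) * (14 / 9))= 10089 / 65780744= 0.00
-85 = -85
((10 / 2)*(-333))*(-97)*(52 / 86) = 4199130 / 43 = 97654.19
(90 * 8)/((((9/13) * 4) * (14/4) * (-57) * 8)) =-65/399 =-0.16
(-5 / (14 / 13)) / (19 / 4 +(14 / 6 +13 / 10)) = -0.55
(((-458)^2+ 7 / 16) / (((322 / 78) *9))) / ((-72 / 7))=-43631003 / 79488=-548.90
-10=-10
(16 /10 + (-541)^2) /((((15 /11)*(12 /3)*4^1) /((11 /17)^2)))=5616.50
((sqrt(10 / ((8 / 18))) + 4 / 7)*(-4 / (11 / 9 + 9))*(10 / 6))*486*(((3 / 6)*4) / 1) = -21870*sqrt(10) / 23 -58320 / 161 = -3369.15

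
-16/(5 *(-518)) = 8/1295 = 0.01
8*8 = 64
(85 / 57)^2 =7225 / 3249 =2.22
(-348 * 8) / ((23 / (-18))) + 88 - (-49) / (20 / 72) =280966 / 115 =2443.18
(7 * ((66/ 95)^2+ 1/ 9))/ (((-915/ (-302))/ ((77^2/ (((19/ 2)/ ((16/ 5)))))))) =19343928079168/ 7060483125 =2739.75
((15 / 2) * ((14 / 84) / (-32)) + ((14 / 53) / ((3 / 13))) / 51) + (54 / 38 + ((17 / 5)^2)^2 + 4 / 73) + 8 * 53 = 503057548805029 / 899774640000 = 559.09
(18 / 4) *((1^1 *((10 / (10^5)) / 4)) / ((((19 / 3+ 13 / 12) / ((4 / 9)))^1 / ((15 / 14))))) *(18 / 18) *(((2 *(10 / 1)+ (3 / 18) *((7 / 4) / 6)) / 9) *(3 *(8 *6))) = 2887 / 1246000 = 0.00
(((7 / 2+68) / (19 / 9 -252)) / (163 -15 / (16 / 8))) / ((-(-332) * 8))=-99 / 142900768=-0.00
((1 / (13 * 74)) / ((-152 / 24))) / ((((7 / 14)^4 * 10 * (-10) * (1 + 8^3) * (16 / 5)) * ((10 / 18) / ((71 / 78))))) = 71 / 2708799600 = 0.00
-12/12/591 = -1/591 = -0.00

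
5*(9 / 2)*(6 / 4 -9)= -675 / 4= -168.75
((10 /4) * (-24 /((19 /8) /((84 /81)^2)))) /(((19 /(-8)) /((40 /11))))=40140800 /964953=41.60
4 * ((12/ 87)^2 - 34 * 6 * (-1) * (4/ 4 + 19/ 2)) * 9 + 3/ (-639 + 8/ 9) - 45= 372226337082/ 4829863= 77067.68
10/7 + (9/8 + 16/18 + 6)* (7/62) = 72913/31248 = 2.33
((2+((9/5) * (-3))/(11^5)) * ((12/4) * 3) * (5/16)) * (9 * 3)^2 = 10566378963/2576816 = 4100.56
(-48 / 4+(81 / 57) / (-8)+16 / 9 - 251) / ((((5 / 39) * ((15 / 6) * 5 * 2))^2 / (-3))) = 36260133 / 475000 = 76.34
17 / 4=4.25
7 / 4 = 1.75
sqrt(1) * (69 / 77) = 69 / 77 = 0.90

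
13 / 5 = 2.60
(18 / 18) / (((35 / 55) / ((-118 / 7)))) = -1298 / 49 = -26.49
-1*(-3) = 3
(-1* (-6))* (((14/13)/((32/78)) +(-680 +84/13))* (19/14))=-5463.15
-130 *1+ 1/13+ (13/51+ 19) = -110.67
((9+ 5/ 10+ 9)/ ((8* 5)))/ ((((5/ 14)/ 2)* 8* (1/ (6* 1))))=777/ 400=1.94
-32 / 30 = -16 / 15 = -1.07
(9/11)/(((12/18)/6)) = 81/11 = 7.36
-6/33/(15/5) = -2/33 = -0.06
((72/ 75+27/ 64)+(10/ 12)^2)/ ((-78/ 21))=-209293/ 374400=-0.56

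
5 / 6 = 0.83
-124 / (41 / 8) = -24.20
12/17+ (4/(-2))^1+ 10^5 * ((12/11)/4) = 5099758/187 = 27271.43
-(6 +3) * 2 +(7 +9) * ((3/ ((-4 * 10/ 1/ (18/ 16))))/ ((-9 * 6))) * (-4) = -181/ 10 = -18.10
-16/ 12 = -1.33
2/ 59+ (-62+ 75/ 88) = -317303/ 5192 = -61.11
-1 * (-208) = 208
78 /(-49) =-78 /49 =-1.59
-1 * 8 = -8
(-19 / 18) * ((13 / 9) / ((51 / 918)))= -27.44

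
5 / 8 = 0.62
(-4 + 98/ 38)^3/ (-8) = 19683/ 54872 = 0.36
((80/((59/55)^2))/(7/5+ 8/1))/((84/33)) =3327500/1145249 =2.91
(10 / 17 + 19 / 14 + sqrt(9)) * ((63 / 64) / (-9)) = -1177 / 2176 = -0.54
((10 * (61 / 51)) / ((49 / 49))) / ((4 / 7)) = 2135 / 102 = 20.93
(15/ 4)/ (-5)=-0.75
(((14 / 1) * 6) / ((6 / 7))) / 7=14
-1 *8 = -8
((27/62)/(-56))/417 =-9/482608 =-0.00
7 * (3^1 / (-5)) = -4.20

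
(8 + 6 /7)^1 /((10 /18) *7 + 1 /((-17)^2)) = 80631 /35434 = 2.28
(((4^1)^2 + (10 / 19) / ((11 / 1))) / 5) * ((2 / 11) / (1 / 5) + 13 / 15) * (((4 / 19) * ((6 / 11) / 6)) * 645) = 169028184 / 2402455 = 70.36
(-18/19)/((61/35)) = -630/1159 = -0.54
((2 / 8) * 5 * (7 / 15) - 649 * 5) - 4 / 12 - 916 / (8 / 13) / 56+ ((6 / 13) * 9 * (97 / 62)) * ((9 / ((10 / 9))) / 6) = -736293871 / 225680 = -3262.56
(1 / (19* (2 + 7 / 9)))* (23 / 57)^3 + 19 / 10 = 37165819 / 19548150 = 1.90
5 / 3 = 1.67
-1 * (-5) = 5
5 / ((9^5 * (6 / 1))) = 5 / 354294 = 0.00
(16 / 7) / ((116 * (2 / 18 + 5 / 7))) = 9 / 377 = 0.02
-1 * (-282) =282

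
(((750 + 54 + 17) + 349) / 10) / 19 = 117 / 19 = 6.16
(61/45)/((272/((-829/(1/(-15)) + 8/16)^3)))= 55202742742763/5760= 9583809503.95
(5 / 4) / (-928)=-5 / 3712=-0.00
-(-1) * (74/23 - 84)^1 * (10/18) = -9290/207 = -44.88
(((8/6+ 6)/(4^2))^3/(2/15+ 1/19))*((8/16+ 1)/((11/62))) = 356345/81408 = 4.38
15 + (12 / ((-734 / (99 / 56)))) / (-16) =2466537 / 164416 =15.00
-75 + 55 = -20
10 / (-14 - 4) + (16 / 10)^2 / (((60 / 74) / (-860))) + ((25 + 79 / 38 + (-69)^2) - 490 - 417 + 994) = 18461303 / 8550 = 2159.22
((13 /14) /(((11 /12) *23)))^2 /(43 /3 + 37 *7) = 0.00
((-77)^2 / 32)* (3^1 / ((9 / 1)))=5929 / 96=61.76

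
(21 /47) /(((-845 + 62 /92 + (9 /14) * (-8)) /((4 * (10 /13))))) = -270480 /167126219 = -0.00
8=8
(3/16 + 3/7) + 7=7.62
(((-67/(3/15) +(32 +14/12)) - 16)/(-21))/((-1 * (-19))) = 1907/2394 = 0.80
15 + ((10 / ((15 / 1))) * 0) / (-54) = 15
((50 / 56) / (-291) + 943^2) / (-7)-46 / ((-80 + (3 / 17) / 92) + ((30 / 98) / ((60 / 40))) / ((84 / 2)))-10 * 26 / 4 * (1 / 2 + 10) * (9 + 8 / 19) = -133464.86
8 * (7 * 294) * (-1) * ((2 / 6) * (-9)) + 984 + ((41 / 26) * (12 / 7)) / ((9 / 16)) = 13753960 / 273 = 50380.81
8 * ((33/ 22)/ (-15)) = -4/ 5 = -0.80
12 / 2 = 6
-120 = -120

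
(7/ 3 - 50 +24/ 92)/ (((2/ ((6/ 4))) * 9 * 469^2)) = -3271/ 182127708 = -0.00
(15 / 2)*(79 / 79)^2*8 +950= 1010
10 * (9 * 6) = 540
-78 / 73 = -1.07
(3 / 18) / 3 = 1 / 18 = 0.06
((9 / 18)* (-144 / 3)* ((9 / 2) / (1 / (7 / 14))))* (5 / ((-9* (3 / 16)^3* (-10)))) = -4096 / 9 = -455.11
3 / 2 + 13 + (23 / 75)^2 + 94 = 1221683 / 11250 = 108.59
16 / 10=8 / 5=1.60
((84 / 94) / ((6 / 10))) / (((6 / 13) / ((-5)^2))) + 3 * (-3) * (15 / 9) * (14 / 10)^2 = 36148 / 705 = 51.27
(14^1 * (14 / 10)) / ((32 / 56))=34.30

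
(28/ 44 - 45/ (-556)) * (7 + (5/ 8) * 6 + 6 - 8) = 153545/ 24464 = 6.28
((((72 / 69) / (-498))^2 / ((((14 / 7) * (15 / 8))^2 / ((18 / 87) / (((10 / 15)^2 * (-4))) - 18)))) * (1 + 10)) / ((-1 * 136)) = 0.00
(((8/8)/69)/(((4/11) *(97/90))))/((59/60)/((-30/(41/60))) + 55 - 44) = 8910000/2645031211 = 0.00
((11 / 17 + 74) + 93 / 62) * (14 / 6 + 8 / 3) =12945 / 34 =380.74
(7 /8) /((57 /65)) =455 /456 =1.00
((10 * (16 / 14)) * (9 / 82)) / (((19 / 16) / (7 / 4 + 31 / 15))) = 21984 / 5453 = 4.03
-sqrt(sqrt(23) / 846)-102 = -102-23^(1 / 4) * sqrt(94) / 282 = -102.08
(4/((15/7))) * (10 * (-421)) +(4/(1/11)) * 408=30280/3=10093.33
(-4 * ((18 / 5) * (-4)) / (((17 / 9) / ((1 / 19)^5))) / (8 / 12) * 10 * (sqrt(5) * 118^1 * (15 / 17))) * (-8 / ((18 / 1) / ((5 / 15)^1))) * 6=-12234240 * sqrt(5) / 715592611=-0.04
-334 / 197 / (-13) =334 / 2561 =0.13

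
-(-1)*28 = 28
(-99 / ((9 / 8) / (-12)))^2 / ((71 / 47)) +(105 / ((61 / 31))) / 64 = 204614305473 / 277184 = 738189.45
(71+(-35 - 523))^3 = -115501303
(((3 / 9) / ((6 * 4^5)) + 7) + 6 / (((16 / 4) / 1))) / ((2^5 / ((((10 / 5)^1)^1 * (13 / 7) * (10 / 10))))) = 2036749 / 2064384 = 0.99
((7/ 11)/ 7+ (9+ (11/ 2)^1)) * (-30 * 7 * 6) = -202230/ 11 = -18384.55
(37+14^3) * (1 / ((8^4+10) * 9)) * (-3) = -927 / 4106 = -0.23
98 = 98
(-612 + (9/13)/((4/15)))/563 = -31689/29276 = -1.08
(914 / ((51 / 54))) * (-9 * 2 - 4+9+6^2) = 378396 / 17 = 22258.59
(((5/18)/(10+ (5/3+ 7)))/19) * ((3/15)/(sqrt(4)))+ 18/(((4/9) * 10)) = 258557/63840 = 4.05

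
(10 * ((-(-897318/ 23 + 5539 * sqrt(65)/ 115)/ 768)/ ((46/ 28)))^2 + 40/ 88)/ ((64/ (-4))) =-2170277142466067/ 3631252635648 + 13530109761 * sqrt(65)/ 9169829888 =-585.77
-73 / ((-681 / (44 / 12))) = 0.39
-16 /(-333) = 16 /333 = 0.05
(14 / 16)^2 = 49 / 64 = 0.77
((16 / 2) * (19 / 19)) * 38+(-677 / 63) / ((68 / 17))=75931 / 252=301.31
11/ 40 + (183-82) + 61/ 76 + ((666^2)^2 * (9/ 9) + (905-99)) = 149523863793499/ 760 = 196741926044.08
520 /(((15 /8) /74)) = 61568 /3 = 20522.67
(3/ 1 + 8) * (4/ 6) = 22/ 3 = 7.33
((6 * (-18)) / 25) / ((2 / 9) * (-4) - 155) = 972 / 35075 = 0.03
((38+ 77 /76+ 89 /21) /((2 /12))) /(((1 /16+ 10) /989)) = 23745976 /931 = 25505.88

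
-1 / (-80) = 1 / 80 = 0.01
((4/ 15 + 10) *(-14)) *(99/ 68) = -17787/ 85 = -209.26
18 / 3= 6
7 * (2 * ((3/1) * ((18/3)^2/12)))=126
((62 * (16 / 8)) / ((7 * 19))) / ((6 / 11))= 682 / 399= 1.71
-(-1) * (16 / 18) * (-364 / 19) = -2912 / 171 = -17.03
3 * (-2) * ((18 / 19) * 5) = -540 / 19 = -28.42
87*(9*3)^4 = 46235367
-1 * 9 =-9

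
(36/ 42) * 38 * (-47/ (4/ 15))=-40185/ 7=-5740.71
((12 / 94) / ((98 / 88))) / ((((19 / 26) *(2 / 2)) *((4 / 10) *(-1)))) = -17160 / 43757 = -0.39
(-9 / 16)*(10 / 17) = -45 / 136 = -0.33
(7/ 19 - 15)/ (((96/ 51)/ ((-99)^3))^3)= 623847322927310755413393/ 311296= 2004032570053295755.21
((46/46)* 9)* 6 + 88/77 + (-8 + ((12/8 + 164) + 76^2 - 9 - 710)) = 73775/14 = 5269.64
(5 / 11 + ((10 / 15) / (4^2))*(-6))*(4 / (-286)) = -9 / 3146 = -0.00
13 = 13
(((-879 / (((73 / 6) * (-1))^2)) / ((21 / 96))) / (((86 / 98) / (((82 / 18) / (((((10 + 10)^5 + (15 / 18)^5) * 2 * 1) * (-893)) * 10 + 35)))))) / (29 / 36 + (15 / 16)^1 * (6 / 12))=18078795399168 / 9343465531751397105665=0.00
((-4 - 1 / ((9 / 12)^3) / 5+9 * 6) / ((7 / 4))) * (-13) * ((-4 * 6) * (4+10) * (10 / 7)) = 11125504 / 63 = 176595.30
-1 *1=-1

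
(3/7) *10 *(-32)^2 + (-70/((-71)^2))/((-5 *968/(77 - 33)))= 1703454769/388157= 4388.57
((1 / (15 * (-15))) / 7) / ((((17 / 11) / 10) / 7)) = -22 / 765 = -0.03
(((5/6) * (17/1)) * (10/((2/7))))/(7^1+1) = 2975/48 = 61.98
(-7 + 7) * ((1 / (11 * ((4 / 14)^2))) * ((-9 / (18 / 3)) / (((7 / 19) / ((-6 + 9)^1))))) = 0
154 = 154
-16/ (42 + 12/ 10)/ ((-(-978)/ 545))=-2725/ 13203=-0.21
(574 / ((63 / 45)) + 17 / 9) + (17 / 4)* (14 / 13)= 97453 / 234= 416.47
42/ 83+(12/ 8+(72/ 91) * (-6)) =-41409/ 15106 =-2.74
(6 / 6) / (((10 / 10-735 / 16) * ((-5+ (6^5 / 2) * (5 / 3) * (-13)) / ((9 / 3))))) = 48 / 60572155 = 0.00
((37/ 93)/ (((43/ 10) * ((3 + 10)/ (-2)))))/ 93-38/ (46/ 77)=-7073316253/ 111200193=-63.61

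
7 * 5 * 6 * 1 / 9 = 70 / 3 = 23.33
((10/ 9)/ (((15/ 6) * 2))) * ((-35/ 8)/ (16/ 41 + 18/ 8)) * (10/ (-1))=3.68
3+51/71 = 264/71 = 3.72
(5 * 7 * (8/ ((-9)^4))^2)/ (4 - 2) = 1120/ 43046721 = 0.00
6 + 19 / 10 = 79 / 10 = 7.90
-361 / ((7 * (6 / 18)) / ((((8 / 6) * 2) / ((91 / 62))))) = -179056 / 637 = -281.09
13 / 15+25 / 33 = 268 / 165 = 1.62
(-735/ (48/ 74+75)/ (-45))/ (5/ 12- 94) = -0.00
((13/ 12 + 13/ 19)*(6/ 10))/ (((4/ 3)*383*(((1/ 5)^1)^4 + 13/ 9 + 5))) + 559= 2359936069517/ 4221707888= 559.00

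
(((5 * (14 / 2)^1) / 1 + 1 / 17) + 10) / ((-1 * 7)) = -766 / 119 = -6.44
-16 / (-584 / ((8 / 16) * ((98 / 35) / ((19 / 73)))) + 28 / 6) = 168 / 1091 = 0.15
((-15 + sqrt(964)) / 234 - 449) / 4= -35027 / 312 + sqrt(241) / 468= -112.23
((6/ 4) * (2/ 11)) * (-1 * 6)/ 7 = -18/ 77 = -0.23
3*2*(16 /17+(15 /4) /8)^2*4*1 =1764867 /36992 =47.71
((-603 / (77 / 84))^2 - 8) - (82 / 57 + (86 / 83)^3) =1706458220246506 / 3943614939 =432714.21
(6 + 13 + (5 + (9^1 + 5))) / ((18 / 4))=8.44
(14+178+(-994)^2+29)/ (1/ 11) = 10870827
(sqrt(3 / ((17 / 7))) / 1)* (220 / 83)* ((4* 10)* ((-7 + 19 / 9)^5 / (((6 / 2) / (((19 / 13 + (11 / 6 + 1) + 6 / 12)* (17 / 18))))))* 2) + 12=-993567.81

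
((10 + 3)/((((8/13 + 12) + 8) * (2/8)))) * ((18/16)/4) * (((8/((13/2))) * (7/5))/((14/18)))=1.57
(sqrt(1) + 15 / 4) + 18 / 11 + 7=589 / 44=13.39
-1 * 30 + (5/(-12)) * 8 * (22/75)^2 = -102218/3375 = -30.29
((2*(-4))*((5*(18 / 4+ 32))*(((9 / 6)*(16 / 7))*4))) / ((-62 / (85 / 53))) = 5956800 / 11501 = 517.94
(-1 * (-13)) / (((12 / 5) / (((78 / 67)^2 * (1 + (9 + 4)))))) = 461370 / 4489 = 102.78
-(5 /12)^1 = -5 /12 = -0.42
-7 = -7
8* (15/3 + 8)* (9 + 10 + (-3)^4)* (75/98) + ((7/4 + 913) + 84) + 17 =1759087/196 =8974.93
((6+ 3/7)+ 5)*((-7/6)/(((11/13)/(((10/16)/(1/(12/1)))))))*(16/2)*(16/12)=-41600/33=-1260.61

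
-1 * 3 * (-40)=120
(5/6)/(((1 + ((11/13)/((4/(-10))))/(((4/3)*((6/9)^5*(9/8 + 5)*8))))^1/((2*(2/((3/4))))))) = 6522880/1106793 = 5.89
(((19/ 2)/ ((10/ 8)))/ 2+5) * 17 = 748/ 5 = 149.60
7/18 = 0.39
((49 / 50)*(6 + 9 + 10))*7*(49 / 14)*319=765919 / 4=191479.75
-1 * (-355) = 355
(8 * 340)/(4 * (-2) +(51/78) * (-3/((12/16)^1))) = -17680/69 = -256.23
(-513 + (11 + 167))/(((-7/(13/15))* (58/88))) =38324/609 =62.93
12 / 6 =2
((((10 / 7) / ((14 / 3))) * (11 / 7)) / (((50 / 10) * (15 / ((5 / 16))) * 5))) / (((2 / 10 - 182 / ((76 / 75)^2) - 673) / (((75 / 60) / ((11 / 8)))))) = -1805 / 4210190201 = -0.00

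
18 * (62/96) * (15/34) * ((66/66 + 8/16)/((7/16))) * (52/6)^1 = 18135/119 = 152.39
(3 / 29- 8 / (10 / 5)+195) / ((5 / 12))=66504 / 145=458.65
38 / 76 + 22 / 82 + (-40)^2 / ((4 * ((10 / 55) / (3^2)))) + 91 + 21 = 1632847 / 82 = 19912.77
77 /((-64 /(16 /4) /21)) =-1617 /16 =-101.06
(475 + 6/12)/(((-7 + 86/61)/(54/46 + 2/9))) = -5588393/47058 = -118.76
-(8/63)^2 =-64/3969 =-0.02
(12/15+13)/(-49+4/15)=-207/731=-0.28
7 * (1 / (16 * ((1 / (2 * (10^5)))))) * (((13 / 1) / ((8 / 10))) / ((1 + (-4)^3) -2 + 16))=-203125 / 7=-29017.86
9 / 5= 1.80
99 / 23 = 4.30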